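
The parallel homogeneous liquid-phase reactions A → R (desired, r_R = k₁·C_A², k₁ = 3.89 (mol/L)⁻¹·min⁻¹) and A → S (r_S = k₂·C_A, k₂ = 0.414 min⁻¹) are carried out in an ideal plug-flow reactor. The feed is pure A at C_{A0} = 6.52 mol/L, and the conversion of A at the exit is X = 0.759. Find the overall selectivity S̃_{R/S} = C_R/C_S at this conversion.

32.9

C_A = C_{A0}(1−X) = 1.571 mol/L.
Along a PFR/batch, dC_S/dC_A = −r_S/(r_R+r_S) = −k₂/(k₂+k₁·C_A).
Integrating from C_{A0} to C_A: C_S = (0.414/3.89)·ln[(0.414+3.89·6.52)/(0.414+3.89·1.57)] = 0.1064·ln(25.78/6.526) = 0.1462 mol/L.
Then C_R = (C_{A0}−C_A) − C_S = 4.949 − 0.1462 = 4.802 mol/L.
S̃_{R/S} = C_R/C_S = 4.802/0.1462 = 32.9.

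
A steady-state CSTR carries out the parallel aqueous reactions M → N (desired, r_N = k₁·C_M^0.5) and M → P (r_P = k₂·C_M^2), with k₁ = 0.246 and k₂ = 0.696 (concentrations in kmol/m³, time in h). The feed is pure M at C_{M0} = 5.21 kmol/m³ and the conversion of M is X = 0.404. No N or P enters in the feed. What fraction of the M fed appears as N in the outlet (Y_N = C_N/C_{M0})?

Exit C_M = C_{M0}(1−X) = 5.21×0.596 = 3.105 kmol/m³.
Rates in a CSTR are evaluated at the outlet concentration: r_N = 0.246×3.105^0.5 = 0.4335, r_P = 0.696×3.105^2 = 6.711.
Fraction of consumed M going to N: r_N/(r_N+r_P) = 0.06068.
C_N = 0.06068·C_{M0}·X = 0.06068×5.21×0.404 = 0.128 kmol/m³; Y_N = C_N/C_{M0} = 0.0245.

0.0245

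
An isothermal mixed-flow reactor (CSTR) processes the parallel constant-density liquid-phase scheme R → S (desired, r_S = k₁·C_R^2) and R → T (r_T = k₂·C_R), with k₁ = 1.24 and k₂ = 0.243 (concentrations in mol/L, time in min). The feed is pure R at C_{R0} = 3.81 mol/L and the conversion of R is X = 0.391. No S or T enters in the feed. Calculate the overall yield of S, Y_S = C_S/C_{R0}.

Exit C_R = C_{R0}(1−X) = 3.81×0.609 = 2.320 mol/L.
In a CSTR the entire volume is at exit conditions, so r_S = 1.24×2.320^2 = 6.676 and r_T = 0.243×2.320 = 0.5638.
Fraction of consumed R going to S: r_S/(r_S+r_T) = 0.9221.
C_S = 0.9221·C_{R0}·X = 0.9221×3.81×0.391 = 1.37 mol/L; Y_S = C_S/C_{R0} = 0.361.

0.361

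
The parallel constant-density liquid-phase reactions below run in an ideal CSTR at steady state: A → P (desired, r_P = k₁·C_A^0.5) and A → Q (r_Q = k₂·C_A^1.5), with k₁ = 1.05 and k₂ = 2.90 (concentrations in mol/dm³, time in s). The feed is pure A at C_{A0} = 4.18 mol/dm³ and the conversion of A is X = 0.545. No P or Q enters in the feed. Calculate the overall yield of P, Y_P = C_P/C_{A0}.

0.0872

Exit C_A = C_{A0}(1−X) = 4.18×0.455 = 1.902 mol/dm³.
In a CSTR the entire volume is at exit conditions, so r_P = 1.05×1.902^0.5 = 1.448 and r_Q = 2.90×1.902^1.5 = 7.606.
Fraction of consumed A going to P: r_P/(r_P+r_Q) = 0.1599.
C_P = 0.1599·C_{A0}·X = 0.1599×4.18×0.545 = 0.364 mol/dm³; Y_P = C_P/C_{A0} = 0.0872.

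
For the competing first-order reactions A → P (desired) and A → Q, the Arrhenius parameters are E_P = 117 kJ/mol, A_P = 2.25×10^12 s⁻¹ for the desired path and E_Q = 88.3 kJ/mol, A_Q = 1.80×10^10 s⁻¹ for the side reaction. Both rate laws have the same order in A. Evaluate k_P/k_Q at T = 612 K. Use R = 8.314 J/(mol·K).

0.444

Since both paths have the same order in A, the concentration cancels and S_{P/Q} = k_P/k_Q = (A_P/A_Q)·exp[(E_Q−E_P)/(RT)].
(E_Q−E_P)/(RT) = (88.3−117)×10³/(8.314×612) = -28700/5088 = -5.641.
k_P/k_Q = (2.25×10^12/1.80×10^10)·exp(-5.641) = 125.0 × 0.003551 = 0.444.
Since E_P > E_Q, raising the temperature improves selectivity toward P.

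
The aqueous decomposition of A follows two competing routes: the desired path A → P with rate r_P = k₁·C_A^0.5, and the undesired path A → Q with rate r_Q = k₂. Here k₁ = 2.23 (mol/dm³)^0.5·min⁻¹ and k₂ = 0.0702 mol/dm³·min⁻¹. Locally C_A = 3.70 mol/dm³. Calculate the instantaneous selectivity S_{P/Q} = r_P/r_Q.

61.1

S_{P/Q} = r_P/r_Q = (k₁·C_A^0.5)/(k₂) = (k₁/k₂)·C_A^0.5.
= (2.23×3.700^0.5) / (0.0702) = 4.289/0.07020 = 61.1.
Since the desired path is higher order in A, keeping C_A high (PFR or concentrated feed) favours P.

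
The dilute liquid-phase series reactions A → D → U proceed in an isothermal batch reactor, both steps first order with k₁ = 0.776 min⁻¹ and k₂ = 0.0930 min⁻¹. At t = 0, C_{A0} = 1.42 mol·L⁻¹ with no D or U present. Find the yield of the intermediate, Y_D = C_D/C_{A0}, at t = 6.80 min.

0.598

The intermediate concentration in a first-order A→B→C sequence is C_D = k₁C_{A0}(e^(−k₁t) − e^(−k₂t))/(k₂−k₁).
e^(−k₁t) = e^(−0.776×6.80) = e^(−5.277) = 0.005109; e^(−k₂t) = e^(−0.6324) = 0.5313.
C_D = 0.776×1.42/(0.0930−0.776) × (0.005109−0.5313) = (-1.613)×(-0.5262) = 0.8490 mol·L⁻¹.
Y_D = C_D/C_{A0} = 0.8490/1.42 = 0.598.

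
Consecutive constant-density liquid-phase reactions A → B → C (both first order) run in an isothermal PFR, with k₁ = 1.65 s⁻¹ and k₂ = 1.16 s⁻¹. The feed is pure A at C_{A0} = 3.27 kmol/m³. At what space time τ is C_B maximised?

For first-order series the maximum of C_B occurs at τ_opt = ln(k₂/k₁)/(k₂−k₁).
= ln(1.16/1.65)/(1.16−1.65) = ln(0.7030)/-0.4900 = -0.3524/-0.4900 = 0.719 s.

0.719 s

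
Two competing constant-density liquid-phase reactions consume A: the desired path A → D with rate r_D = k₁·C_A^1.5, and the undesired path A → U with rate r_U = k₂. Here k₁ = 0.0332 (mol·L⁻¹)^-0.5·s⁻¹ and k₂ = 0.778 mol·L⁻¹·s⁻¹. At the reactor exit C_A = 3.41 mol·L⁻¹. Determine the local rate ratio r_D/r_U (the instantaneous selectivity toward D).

S_{D/U} = r_D/r_U = (k₁·C_A^1.5)/(k₂) = (k₁/k₂)·C_A^1.5.
= (0.0332×3.410^1.5) / (0.778) = 0.2091/0.7780 = 0.269.

0.269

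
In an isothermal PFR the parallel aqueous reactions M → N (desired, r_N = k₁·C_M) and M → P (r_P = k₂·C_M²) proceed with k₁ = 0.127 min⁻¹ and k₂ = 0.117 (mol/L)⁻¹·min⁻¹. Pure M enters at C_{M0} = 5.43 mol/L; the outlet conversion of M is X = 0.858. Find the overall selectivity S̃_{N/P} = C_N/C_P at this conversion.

C_M = C_{M0}(1−X) = 0.7711 mol/L.
Along a PFR/batch, dC_N/dC_M = −r_N/(r_N+r_P) = −k₁/(k₁+k₂·C_M).
Integrating from C_{M0} to C_M: C_N = (0.127/0.117)·ln[(0.127+0.117·5.43)/(0.127+0.117·0.771)] = 1.085·ln(0.7623/0.2172) = 1.363 mol/L.
C_P = (C_{M0}−C_M)−C_N = 3.296 mol/L; S̃_{N/P} = 1.363/3.296 = 0.413.

0.413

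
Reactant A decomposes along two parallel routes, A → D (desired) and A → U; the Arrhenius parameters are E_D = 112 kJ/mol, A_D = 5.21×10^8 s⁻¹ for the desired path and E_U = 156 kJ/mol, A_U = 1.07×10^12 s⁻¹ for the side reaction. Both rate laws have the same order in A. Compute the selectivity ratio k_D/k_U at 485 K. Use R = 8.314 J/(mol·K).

26.7

k_D/k_U = (A_D/A_U)·exp[−(E_D−E_U)/(RT)] = (A_D/A_U)·exp[(E_U−E_D)/(RT)].
(E_U−E_D)/(RT) = (156−112)×10³/(8.314×485) = 44000/4032 = 10.91.
k_D/k_U = (5.21×10^8/1.07×10^12)·exp(10.91) = 4.869×10^-4 × 54826 = 26.7.
Since E_D < E_U, lowering the temperature improves selectivity toward D.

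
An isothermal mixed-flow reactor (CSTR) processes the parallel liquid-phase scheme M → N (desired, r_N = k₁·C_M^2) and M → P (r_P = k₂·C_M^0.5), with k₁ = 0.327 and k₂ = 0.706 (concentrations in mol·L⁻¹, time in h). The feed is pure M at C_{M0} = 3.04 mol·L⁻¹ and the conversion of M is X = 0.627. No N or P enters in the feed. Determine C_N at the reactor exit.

0.684 mol·L⁻¹

Exit C_M = C_{M0}(1−X) = 3.04×0.373 = 1.134 mol·L⁻¹.
A CSTR operates uniformly at the exit composition, giving r_N = 0.4204 and r_P = 0.7518 (each k·C_M^n at C_M = 1.134).
Fraction of consumed M going to N: r_N/(r_N+r_P) = 0.3587.
C_N = 0.3587·C_{M0}·X = 0.3587×3.04×0.627 = 0.684 mol·L⁻¹.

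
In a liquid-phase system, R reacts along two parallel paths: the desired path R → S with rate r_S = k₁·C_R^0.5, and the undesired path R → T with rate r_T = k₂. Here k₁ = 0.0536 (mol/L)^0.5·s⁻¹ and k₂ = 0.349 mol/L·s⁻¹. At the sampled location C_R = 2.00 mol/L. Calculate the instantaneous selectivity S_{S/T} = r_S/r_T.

0.217

S_{S/T} = r_S/r_T = (k₁·C_R^0.5)/(k₂) = (k₁/k₂)·C_R^0.5.
= (0.0536×2.000^0.5) / (0.349) = 0.07580/0.3490 = 0.217.
Since the desired path is higher order in R, keeping C_R high (PFR or concentrated feed) favours S.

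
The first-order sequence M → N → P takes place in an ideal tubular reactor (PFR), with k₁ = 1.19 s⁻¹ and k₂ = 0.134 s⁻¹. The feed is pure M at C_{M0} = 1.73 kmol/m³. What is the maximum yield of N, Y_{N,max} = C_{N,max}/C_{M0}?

Evaluating C_N at τ_opt = ln(k₂/k₁)/(k₂−k₁) gives C_{N,max}/C_{M0} = (k₁/k₂)^[k₂/(k₂−k₁)].
= (1.19/0.134)^(0.134/(0.134−1.19)) = (8.881)^(-0.1269) = 0.7580.

0.758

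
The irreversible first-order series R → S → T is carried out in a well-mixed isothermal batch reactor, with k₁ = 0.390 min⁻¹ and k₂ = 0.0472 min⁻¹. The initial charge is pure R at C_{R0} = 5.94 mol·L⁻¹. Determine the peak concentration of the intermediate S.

At the optimum, C_{S,max}/C_{R0} = (k₁/k₂)^[k₂/(k₂−k₁)].
= (0.390/0.0472)^(0.0472/(0.0472−0.390)) = (8.263)^(-0.1377) = 0.7477.
C_{S,max} = 0.7477×5.94 = 4.44 mol·L⁻¹.

4.44 mol·L⁻¹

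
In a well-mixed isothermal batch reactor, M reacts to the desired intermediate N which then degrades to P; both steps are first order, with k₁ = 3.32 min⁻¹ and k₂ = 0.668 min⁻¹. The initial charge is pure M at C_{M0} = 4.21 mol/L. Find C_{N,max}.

For a first-order series the maximum intermediate yield is C_{N,max}/C_{M0} = (k₁/k₂)^[k₂/(k₂−k₁)].
= (3.32/0.668)^(0.668/(0.668−3.32)) = (4.970)^(-0.2519) = 0.6677.
C_{N,max} = 0.6677×4.21 = 2.81 mol/L.

2.81 mol/L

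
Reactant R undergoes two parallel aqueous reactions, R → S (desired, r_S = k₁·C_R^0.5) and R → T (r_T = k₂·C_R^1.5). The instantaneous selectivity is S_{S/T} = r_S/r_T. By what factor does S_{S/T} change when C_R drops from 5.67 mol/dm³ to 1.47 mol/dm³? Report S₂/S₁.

3.86

S_{S/T} = (k₁/k₂)·C_R⁻¹, so S₂/S₁ = (C_{R,2}/C_{R,1})⁻¹.
= 5.67/1.47 = 3.86.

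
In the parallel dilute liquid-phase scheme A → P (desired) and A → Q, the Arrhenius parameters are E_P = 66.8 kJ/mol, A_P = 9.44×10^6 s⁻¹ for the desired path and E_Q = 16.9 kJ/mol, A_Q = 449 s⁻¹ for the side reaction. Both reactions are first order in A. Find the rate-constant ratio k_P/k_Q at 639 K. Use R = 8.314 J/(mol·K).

1.75

With equal orders, S_{P/Q} = k_P/k_Q = (A_P/A_Q)·exp[(E_Q−E_P)/(RT)].
(E_Q−E_P)/(RT) = (16.9−66.8)×10³/(8.314×639) = -49900/5313 = -9.393.
k_P/k_Q = (9.44×10^6/449)·exp(-9.393) = 21024 × 8.333×10^-5 = 1.75.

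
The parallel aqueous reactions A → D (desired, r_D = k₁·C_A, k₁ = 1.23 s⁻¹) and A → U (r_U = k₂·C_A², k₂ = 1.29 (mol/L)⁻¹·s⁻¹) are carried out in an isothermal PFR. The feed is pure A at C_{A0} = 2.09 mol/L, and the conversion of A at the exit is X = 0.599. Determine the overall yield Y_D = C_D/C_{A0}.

C_A = C_{A0}(1−X) = 0.8381 mol/L.
Along a PFR/batch, dC_D/dC_A = −r_D/(r_D+r_U) = −k₁/(k₁+k₂·C_A).
Integrating from C_{A0} to C_A: C_D = (1.23/1.29)·ln[(1.23+1.29·2.09)/(1.23+1.29·0.838)] = 0.9535·ln(3.926/2.311) = 0.5053 mol/L.
Y_D = C_D/C_{A0} = 0.5053/2.09 = 0.242.

0.242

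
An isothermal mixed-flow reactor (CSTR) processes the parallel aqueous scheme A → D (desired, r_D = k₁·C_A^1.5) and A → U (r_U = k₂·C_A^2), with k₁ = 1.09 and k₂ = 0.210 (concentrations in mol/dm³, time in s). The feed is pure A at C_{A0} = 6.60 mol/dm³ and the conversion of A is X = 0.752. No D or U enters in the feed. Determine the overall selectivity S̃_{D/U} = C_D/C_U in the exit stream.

4.06

Exit C_A = C_{A0}(1−X) = 6.60×0.248 = 1.637 mol/dm³.
In a CSTR the entire volume is at exit conditions, so r_D = 1.09×1.637^1.5 = 2.283 and r_U = 0.210×1.637^2 = 0.5626.
Overall selectivity = C_D/C_U = r_Dτ/(r_Uτ) = r_D/r_U = 4.06.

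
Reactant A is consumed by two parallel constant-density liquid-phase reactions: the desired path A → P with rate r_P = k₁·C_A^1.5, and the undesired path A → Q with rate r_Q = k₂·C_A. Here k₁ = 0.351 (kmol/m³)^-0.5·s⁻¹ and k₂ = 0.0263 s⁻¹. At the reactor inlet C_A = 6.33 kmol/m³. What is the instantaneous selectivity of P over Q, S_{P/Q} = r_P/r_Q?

33.6

S_{P/Q} = r_P/r_Q = (k₁·C_A^1.5)/(k₂·C_A) = (k₁/k₂)·C_A^0.5.
= (0.351×6.330^1.5) / (0.0263×6.330) = 5.590/0.1665 = 33.6.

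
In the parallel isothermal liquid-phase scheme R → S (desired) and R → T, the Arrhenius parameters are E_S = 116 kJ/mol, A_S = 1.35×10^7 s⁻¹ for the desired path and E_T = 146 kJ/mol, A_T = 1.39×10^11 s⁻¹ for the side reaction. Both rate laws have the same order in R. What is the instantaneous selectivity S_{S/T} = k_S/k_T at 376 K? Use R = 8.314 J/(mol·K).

1.43

Since both paths have the same order in R, the concentration cancels and S_{S/T} = k_S/k_T = (A_S/A_T)·exp[(E_T−E_S)/(RT)].
(E_T−E_S)/(RT) = (146−116)×10³/(8.314×376) = 30000/3126 = 9.597.
k_S/k_T = (1.35×10^7/1.39×10^11)·exp(9.597) = 9.712×10^-5 × 14717 = 1.43.
Since E_S < E_T, lowering the temperature improves selectivity toward S.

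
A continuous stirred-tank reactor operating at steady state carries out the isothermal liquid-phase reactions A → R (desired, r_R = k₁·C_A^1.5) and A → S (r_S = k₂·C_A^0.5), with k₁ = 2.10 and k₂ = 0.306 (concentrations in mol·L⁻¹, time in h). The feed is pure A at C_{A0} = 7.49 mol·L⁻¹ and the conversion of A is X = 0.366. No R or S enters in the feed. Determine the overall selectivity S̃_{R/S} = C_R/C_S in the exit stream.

32.6

Exit C_A = C_{A0}(1−X) = 7.49×0.634 = 4.749 mol·L⁻¹.
Rates in a CSTR are evaluated at the outlet concentration: r_R = 2.10×4.749^1.5 = 21.73, r_S = 0.306×4.749^0.5 = 0.6668.
Overall selectivity = C_R/C_S = r_Rτ/(r_Sτ) = r_R/r_S = 32.6.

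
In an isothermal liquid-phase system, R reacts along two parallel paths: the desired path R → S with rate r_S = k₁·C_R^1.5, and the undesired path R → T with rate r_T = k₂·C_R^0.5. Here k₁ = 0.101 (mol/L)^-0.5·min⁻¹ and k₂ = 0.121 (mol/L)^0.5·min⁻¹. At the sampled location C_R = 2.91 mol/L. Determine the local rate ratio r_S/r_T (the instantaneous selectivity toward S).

S_{S/T} = r_S/r_T = (k₁·C_R^1.5)/(k₂·C_R^0.5) = (k₁/k₂)·C_R.
= (0.101×2.910^1.5) / (0.121×2.910^0.5) = 0.5014/0.2064 = 2.43.

2.43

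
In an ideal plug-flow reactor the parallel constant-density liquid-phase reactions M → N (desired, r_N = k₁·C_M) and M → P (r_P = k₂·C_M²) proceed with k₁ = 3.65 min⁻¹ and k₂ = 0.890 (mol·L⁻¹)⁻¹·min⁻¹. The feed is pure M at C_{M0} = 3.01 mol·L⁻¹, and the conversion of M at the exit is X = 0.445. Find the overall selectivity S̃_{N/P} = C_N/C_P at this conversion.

C_M = C_{M0}(1−X) = 1.671 mol·L⁻¹.
Along a PFR/batch, dC_N/dC_M = −r_N/(r_N+r_P) = −k₁/(k₁+k₂·C_M).
Integrating from C_{M0} to C_M: C_N = (3.65/0.890)·ln[(3.65+0.890·3.01)/(3.65+0.890·1.67)] = 4.101·ln(6.329/5.137) = 0.8559 mol·L⁻¹.
C_P = (C_{M0}−C_M)−C_N = 0.4836 mol·L⁻¹; S̃_{N/P} = 0.8559/0.4836 = 1.77.

1.77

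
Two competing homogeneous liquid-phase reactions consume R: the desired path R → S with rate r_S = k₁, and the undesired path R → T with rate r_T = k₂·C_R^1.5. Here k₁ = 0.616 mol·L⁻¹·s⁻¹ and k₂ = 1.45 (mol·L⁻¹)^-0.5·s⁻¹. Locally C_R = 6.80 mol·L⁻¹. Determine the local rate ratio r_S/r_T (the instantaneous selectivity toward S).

S_{S/T} = r_S/r_T = (k₁)/(k₂·C_R^1.5) = (k₁/k₂)·C_R^-1.5.
= (0.616) / (1.45×6.800^1.5) = 0.6160/25.71 = 0.0240.

0.0240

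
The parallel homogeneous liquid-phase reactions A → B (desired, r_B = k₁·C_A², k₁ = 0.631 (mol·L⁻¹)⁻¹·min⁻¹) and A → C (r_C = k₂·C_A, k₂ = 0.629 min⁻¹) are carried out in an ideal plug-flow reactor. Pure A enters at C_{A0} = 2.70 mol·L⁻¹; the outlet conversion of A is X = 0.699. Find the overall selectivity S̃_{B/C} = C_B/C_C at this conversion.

1.65

C_A = C_{A0}(1−X) = 0.8127 mol·L⁻¹.
Along a PFR/batch, dC_C/dC_A = −r_C/(r_B+r_C) = −k₂/(k₂+k₁·C_A).
Integrating from C_{A0} to C_A: C_C = (0.629/0.631)·ln[(0.629+0.631·2.70)/(0.629+0.631·0.813)] = 0.9968·ln(2.333/1.142) = 0.7121 mol·L⁻¹.
Then C_B = (C_{A0}−C_A) − C_C = 1.887 − 0.7121 = 1.175 mol·L⁻¹.
S̃_{B/C} = C_B/C_C = 1.175/0.7121 = 1.65.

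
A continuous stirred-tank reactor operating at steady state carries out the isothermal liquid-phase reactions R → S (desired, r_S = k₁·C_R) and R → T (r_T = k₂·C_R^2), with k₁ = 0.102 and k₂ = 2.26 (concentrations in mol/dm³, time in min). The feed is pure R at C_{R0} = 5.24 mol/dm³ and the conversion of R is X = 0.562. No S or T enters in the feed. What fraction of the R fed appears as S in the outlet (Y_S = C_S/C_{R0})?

0.0108

Exit C_R = C_{R0}(1−X) = 5.24×0.438 = 2.295 mol/dm³.
Rates in a CSTR are evaluated at the outlet concentration: r_S = 0.102×2.295 = 0.2341, r_T = 2.26×2.295^2 = 11.90.
Fraction of consumed R going to S: r_S/(r_S+r_T) = 0.01929.
C_S = 0.01929·C_{R0}·X = 0.01929×5.24×0.562 = 0.0568 mol/dm³; Y_S = C_S/C_{R0} = 0.0108.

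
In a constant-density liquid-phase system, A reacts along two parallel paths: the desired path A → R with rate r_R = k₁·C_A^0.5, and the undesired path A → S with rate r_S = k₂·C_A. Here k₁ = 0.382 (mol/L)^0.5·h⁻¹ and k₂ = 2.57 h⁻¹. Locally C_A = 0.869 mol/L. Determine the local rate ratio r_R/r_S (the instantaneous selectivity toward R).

S_{R/S} = r_R/r_S = (k₁·C_A^0.5)/(k₂·C_A) = (k₁/k₂)·C_A^-0.5.
= (0.382×0.8690^0.5) / (2.57×0.8690) = 0.3561/2.233 = 0.159.
The undesired path is higher order in A, so low C_A (CSTR or dilute feed) favours R.

0.159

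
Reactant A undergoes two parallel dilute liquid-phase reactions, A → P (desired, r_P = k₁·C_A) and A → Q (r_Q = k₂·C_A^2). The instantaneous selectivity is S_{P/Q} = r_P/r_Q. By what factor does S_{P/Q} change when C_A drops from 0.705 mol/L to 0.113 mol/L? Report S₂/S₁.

6.24

S_{P/Q} = (k₁/k₂)·C_A⁻¹, so S₂/S₁ = (C_{A,2}/C_{A,1})⁻¹.
= 0.705/0.113 = 6.24.
Selectivity toward P rises as C_A falls — low-concentration operation is favoured.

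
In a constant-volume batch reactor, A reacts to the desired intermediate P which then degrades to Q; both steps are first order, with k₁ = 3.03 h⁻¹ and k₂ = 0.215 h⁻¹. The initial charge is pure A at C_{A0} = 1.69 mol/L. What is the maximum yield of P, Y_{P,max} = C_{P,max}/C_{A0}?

0.817

At the optimum, C_{P,max}/C_{A0} = (k₁/k₂)^[k₂/(k₂−k₁)].
= (3.03/0.215)^(0.215/(0.215−3.03)) = (14.09)^(-0.07638) = 0.8170.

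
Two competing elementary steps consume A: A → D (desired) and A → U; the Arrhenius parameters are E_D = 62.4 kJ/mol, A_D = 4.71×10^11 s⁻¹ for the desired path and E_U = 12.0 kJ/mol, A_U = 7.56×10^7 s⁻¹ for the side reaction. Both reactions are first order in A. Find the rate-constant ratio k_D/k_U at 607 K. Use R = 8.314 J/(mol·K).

Since both paths have the same order in A, the concentration cancels and S_{D/U} = k_D/k_U = (A_D/A_U)·exp[(E_U−E_D)/(RT)].
(E_U−E_D)/(RT) = (12.0−62.4)×10³/(8.314×607) = -50400/5047 = -9.987.
k_D/k_U = (4.71×10^11/7.56×10^7)·exp(-9.987) = 6230 × 4.600×10^-5 = 0.287.
Since E_D > E_U, raising the temperature improves selectivity toward D.

0.287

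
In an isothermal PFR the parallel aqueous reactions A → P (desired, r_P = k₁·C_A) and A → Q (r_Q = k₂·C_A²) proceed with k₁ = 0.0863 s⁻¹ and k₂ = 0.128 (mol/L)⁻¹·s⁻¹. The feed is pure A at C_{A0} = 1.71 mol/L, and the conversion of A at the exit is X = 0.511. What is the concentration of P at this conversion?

0.308 mol/L

C_A = C_{A0}(1−X) = 0.8362 mol/L.
Along a PFR/batch, dC_P/dC_A = −r_P/(r_P+r_Q) = −k₁/(k₁+k₂·C_A).
Integrating from C_{A0} to C_A: C_P = (0.0863/0.128)·ln[(0.0863+0.128·1.71)/(0.0863+0.128·0.836)] = 0.6742·ln(0.3052/0.1933) = 0.3078 mol/L.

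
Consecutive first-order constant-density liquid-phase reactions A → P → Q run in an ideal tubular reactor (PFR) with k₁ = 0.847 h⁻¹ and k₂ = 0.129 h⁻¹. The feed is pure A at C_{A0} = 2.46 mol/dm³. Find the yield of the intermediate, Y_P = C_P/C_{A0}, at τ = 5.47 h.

0.571

Solving the coupled first-order balances gives C_P(τ) = [k₁/(k₂−k₁)]·C_{A0}·(e^(−k₁τ) − e^(−k₂τ)).
e^(−k₁τ) = e^(−0.847×5.47) = e^(−4.633) = 0.009725; e^(−k₂τ) = e^(−0.7056) = 0.4938.
C_P = 0.847×2.46/(0.129−0.847) × (0.009725−0.4938) = (-2.902)×(-0.4841) = 1.405 mol/dm³.
Y_P = C_P/C_{A0} = 1.405/2.46 = 0.571.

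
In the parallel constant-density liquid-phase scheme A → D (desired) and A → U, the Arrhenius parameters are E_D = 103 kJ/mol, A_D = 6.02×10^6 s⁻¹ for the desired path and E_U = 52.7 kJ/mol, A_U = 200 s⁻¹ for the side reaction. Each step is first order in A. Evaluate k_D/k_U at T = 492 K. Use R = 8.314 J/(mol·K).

k_D/k_U = (A_D/A_U)·exp[−(E_D−E_U)/(RT)] = (A_D/A_U)·exp[(E_U−E_D)/(RT)].
(E_U−E_D)/(RT) = (52.7−103)×10³/(8.314×492) = -50300/4090 = -12.30.
k_D/k_U = (6.02×10^6/200)·exp(-12.30) = 30100 × 4.566×10^-6 = 0.137.
Since E_D > E_U, raising the temperature improves selectivity toward D.

0.137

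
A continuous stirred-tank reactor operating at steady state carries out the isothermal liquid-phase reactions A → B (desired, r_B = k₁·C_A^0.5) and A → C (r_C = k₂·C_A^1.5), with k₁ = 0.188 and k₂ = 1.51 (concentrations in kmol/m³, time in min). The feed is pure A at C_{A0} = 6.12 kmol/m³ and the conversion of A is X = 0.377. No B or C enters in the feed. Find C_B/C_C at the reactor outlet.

Exit C_A = C_{A0}(1−X) = 6.12×0.623 = 3.813 kmol/m³.
A CSTR operates uniformly at the exit composition, giving r_B = 0.3671 and r_C = 11.24 (each k·C_A^n at C_A = 3.813).
Overall selectivity = C_B/C_C = r_Bτ/(r_Cτ) = r_B/r_C = 0.0327.

0.0327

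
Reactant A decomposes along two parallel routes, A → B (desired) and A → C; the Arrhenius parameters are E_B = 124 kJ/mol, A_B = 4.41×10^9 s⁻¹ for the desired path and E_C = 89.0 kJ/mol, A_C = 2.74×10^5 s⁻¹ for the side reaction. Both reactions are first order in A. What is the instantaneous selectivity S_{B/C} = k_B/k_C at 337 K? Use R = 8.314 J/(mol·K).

With equal orders, S_{B/C} = k_B/k_C = (A_B/A_C)·exp[(E_C−E_B)/(RT)].
(E_C−E_B)/(RT) = (89.0−124)×10³/(8.314×337) = -35000/2802 = -12.49.
k_B/k_C = (4.41×10^9/2.74×10^5)·exp(-12.49) = 16095 × 3.757×10^-6 = 0.0605.
Since E_B > E_C, raising the temperature improves selectivity toward B.

0.0605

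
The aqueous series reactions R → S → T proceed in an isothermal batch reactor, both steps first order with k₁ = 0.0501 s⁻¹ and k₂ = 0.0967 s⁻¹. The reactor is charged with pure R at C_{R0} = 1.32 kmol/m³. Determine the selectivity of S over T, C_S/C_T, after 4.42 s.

4.19

Solving the coupled first-order balances gives C_S(t) = [k₁/(k₂−k₁)]·C_{R0}·(e^(−k₁t) − e^(−k₂t)).
e^(−k₁t) = e^(−0.0501×4.42) = e^(−0.2214) = 0.8014; e^(−k₂t) = e^(−0.4274) = 0.6522.
C_S = 0.0501×1.32/(0.0967−0.0501) × (0.8014−0.6522) = 1.419×0.1492 = 0.2117 kmol/m³.
C_R = C_{R0}e^(−k₁t) = 1.058 kmol/m³, so C_T = C_{R0}−C_R−C_S = 0.05051 kmol/m³; C_S/C_T = 4.19.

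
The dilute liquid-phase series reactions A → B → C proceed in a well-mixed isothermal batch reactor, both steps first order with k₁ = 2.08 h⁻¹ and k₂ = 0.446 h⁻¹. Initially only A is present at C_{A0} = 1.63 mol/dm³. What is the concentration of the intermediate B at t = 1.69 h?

0.915 mol/dm³

Solving the coupled first-order balances gives C_B(t) = [k₁/(k₂−k₁)]·C_{A0}·(e^(−k₁t) − e^(−k₂t)).
e^(−k₁t) = e^(−2.08×1.69) = e^(−3.515) = 0.02974; e^(−k₂t) = e^(−0.7537) = 0.4706.
C_B = 2.08×1.63/(0.446−2.08) × (0.02974−0.4706) = (-2.075)×(-0.4409) = 0.9147 mol/dm³.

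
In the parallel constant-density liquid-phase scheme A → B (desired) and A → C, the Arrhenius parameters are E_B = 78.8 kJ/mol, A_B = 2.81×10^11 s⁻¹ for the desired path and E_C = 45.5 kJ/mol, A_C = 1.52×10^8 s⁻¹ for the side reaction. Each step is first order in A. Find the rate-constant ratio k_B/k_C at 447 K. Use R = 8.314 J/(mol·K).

0.237

With equal orders, S_{B/C} = k_B/k_C = (A_B/A_C)·exp[(E_C−E_B)/(RT)].
(E_C−E_B)/(RT) = (45.5−78.8)×10³/(8.314×447) = -33300/3716 = -8.960.
k_B/k_C = (2.81×10^11/1.52×10^8)·exp(-8.960) = 1849 × 1.284×10^-4 = 0.237.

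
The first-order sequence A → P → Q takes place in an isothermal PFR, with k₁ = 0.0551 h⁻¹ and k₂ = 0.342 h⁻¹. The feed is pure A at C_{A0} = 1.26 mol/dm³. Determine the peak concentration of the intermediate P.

0.143 mol/dm³

Evaluating C_P at τ_opt = ln(k₂/k₁)/(k₂−k₁) gives C_{P,max}/C_{A0} = (k₁/k₂)^[k₂/(k₂−k₁)].
= (0.0551/0.342)^(0.342/(0.342−0.0551)) = (0.1611)^(1.192) = 0.1135.
C_{P,max} = 0.1135×1.26 = 0.143 mol/dm³.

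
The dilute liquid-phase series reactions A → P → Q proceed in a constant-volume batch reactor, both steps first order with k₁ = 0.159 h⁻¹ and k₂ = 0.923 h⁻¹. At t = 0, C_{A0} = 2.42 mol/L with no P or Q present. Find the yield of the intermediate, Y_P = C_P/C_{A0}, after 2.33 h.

For first-order series with pure A initially, C_P(t) = k₁C_{A0}/(k₂−k₁)·(e^(−k₁t) − e^(−k₂t)).
e^(−k₁t) = e^(−0.159×2.33) = e^(−0.3705) = 0.6904; e^(−k₂t) = e^(−2.151) = 0.1164.
C_P = 0.159×2.42/(0.923−0.159) × (0.6904−0.1164) = 0.5036×0.5740 = 0.2891 mol/L.
Y_P = C_P/C_{A0} = 0.2891/2.42 = 0.119.

0.119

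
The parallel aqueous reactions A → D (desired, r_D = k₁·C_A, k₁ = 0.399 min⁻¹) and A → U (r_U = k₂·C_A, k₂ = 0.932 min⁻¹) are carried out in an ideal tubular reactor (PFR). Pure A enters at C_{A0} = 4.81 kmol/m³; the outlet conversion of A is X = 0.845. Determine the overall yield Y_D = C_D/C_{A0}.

0.253

C_A = C_{A0}(1−X) = 0.7456 kmol/m³.
Both paths are first order in A, so the instantaneous fraction to D is constant: dC_D/d(−C_A) = k₁/(k₁+k₂) = 0.2998.
C_D = 0.2998·(C_{A0}−C_A) = 0.2998×4.064 = 1.22 kmol/m³.
Y_D = C_D/C_{A0} = 1.218/4.81 = 0.253.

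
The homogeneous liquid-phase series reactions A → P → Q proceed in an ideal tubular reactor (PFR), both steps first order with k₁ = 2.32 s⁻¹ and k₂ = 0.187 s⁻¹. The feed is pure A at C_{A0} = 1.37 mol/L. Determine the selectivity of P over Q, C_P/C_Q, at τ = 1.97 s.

For first-order series with pure A initially, C_P(τ) = k₁C_{A0}/(k₂−k₁)·(e^(−k₁τ) − e^(−k₂τ)).
e^(−k₁τ) = e^(−2.32×1.97) = e^(−4.570) = 0.01035; e^(−k₂τ) = e^(−0.3684) = 0.6918.
C_P = 2.32×1.37/(0.187−2.32) × (0.01035−0.6918) = (-1.490)×(-0.6815) = 1.015 mol/L.
C_A = C_{A0}e^(−k₁τ) = 0.01418 mol/L, so C_Q = C_{A0}−C_A−C_P = 0.3403 mol/L; C_P/C_Q = 2.98.

2.98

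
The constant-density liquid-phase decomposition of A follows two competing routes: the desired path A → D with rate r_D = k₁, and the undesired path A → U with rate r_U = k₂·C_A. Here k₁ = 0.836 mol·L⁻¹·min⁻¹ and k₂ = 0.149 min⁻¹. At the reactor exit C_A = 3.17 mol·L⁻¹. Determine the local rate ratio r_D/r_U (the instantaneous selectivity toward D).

S_{D/U} = r_D/r_U = (k₁)/(k₂·C_A) = (k₁/k₂)·C_A⁻¹.
= (0.836) / (0.149×3.170) = 0.8360/0.4723 = 1.77.

1.77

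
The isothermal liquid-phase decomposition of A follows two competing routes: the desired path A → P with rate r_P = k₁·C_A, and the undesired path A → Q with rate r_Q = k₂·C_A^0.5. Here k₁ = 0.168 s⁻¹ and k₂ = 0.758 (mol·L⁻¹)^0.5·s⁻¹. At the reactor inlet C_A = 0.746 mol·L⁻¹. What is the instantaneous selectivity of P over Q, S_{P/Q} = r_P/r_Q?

0.191

S_{P/Q} = r_P/r_Q = (k₁·C_A)/(k₂·C_A^0.5) = (k₁/k₂)·C_A^0.5.
= (0.168×0.7460) / (0.758×0.7460^0.5) = 0.1253/0.6547 = 0.191.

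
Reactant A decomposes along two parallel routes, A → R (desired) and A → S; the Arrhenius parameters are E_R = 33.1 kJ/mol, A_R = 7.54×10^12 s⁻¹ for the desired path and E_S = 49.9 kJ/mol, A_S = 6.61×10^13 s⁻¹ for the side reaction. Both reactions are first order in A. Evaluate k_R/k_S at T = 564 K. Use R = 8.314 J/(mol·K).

Since both paths have the same order in A, the concentration cancels and S_{R/S} = k_R/k_S = (A_R/A_S)·exp[(E_S−E_R)/(RT)].
(E_S−E_R)/(RT) = (49.9−33.1)×10³/(8.314×564) = 16800/4689 = 3.583.
k_R/k_S = (7.54×10^12/6.61×10^13)·exp(3.583) = 0.1141 × 35.97 = 4.10.

4.10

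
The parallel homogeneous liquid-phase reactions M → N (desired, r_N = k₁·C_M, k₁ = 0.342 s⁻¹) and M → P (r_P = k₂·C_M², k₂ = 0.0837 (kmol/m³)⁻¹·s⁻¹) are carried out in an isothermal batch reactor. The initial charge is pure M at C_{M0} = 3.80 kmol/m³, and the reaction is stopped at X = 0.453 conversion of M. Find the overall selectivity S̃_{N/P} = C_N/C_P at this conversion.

1.41

C_M = C_{M0}(1−X) = 2.079 kmol/m³.
Along a PFR/batch, dC_N/dC_M = −r_N/(r_N+r_P) = −k₁/(k₁+k₂·C_M).
Integrating from C_{M0} to C_M: C_N = (0.342/0.0837)·ln[(0.342+0.0837·3.80)/(0.342+0.0837·2.08)] = 4.086·ln(0.6601/0.5160) = 1.006 kmol/m³.
C_P = (C_{M0}−C_M)−C_N = 0.7152 kmol/m³; S̃_{N/P} = 1.006/0.7152 = 1.41.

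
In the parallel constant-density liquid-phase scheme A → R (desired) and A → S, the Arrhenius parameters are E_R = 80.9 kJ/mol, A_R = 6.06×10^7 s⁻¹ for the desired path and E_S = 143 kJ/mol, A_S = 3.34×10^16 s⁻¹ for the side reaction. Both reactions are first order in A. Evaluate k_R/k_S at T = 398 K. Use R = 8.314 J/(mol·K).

With equal orders, S_{R/S} = k_R/k_S = (A_R/A_S)·exp[(E_S−E_R)/(RT)].
(E_S−E_R)/(RT) = (143−80.9)×10³/(8.314×398) = 62100/3309 = 18.77.
k_R/k_S = (6.06×10^7/3.34×10^16)·exp(18.77) = 1.814×10^-9 × 1.414×10^8 = 0.257.

0.257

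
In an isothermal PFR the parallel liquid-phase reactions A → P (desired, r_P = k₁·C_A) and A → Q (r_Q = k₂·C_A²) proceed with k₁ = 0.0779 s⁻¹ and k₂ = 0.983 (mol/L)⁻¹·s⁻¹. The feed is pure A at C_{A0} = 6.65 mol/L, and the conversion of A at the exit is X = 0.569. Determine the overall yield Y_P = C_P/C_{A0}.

C_A = C_{A0}(1−X) = 2.866 mol/L.
Along a PFR/batch, dC_P/dC_A = −r_P/(r_P+r_Q) = −k₁/(k₁+k₂·C_A).
Integrating from C_{A0} to C_A: C_P = (0.0779/0.983)·ln[(0.0779+0.983·6.65)/(0.0779+0.983·2.87)] = 0.07925·ln(6.615/2.895) = 0.06548 mol/L.
Y_P = C_P/C_{A0} = 0.06548/6.65 = 0.00985.

0.00985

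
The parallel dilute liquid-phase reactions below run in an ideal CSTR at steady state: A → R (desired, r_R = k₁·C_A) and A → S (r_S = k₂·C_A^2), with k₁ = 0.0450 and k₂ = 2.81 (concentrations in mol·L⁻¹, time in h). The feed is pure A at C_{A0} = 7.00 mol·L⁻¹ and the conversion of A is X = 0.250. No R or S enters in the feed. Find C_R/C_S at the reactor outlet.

0.00305

Exit C_A = C_{A0}(1−X) = 7.00×0.750 = 5.250 mol·L⁻¹.
Rates in a CSTR are evaluated at the outlet concentration: r_R = 0.0450×5.250 = 0.2362, r_S = 2.81×5.250^2 = 77.45.
Overall selectivity = C_R/C_S = r_Rτ/(r_Sτ) = r_R/r_S = 0.00305.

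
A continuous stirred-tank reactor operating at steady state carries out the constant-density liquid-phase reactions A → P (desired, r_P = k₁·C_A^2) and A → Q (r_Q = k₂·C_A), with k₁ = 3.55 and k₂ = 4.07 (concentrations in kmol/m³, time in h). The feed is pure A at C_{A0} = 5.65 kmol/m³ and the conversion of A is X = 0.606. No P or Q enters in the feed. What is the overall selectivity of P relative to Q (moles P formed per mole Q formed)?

Exit C_A = C_{A0}(1−X) = 5.65×0.394 = 2.226 kmol/m³.
In a CSTR the entire volume is at exit conditions, so r_P = 3.55×2.226^2 = 17.59 and r_Q = 4.07×2.226 = 9.060.
Overall selectivity = C_P/C_Q = r_Pτ/(r_Qτ) = r_P/r_Q = 1.94.

1.94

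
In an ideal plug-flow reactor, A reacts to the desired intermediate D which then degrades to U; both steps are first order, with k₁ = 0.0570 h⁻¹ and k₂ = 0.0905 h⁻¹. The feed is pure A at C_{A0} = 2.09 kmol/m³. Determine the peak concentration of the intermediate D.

Evaluating C_D at τ_opt = ln(k₂/k₁)/(k₂−k₁) gives C_{D,max}/C_{A0} = (k₁/k₂)^[k₂/(k₂−k₁)].
= (0.0570/0.0905)^(0.0905/(0.0905−0.0570)) = (0.6298)^(2.701) = 0.2868.
C_{D,max} = 0.2868×2.09 = 0.599 kmol/m³.

0.599 kmol/m³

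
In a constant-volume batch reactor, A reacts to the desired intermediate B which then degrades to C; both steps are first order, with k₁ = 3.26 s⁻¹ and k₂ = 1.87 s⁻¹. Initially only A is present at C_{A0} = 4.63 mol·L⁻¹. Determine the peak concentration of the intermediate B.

2.19 mol·L⁻¹

At the optimum, C_{B,max}/C_{A0} = (k₁/k₂)^[k₂/(k₂−k₁)].
= (3.26/1.87)^(1.87/(1.87−3.26)) = (1.743)^(-1.345) = 0.4734.
C_{B,max} = 0.4734×4.63 = 2.19 mol·L⁻¹.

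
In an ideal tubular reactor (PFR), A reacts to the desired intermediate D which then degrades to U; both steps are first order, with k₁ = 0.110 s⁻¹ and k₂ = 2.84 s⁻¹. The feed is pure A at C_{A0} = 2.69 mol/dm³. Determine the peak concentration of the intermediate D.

0.0914 mol/dm³

For a first-order series the maximum intermediate yield is C_{D,max}/C_{A0} = (k₁/k₂)^[k₂/(k₂−k₁)].
= (0.110/2.84)^(2.84/(2.84−0.110)) = (0.03873)^(1.040) = 0.03398.
C_{D,max} = 0.03398×2.69 = 0.0914 mol/dm³.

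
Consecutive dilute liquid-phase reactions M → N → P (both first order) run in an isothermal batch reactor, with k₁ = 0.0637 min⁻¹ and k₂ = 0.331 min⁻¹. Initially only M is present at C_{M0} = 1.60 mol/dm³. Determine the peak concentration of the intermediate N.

0.208 mol/dm³

For a first-order series the maximum intermediate yield is C_{N,max}/C_{M0} = (k₁/k₂)^[k₂/(k₂−k₁)].
= (0.0637/0.331)^(0.331/(0.331−0.0637)) = (0.1924)^(1.238) = 0.1299.
C_{N,max} = 0.1299×1.60 = 0.208 mol/dm³.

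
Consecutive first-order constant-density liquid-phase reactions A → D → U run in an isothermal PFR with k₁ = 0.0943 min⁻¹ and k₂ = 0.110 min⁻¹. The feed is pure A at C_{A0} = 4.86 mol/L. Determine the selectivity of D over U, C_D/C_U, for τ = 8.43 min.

1.59

Solving the coupled first-order balances gives C_D(τ) = [k₁/(k₂−k₁)]·C_{A0}·(e^(−k₁τ) − e^(−k₂τ)).
e^(−k₁τ) = e^(−0.0943×8.43) = e^(−0.7949) = 0.4516; e^(−k₂τ) = e^(−0.9273) = 0.3956.
C_D = 0.0943×4.86/(0.110−0.0943) × (0.4516−0.3956) = 29.19×0.05598 = 1.634 mol/L.
C_A = C_{A0}e^(−k₁τ) = 2.195 mol/L, so C_U = C_{A0}−C_A−C_D = 1.031 mol/L; C_D/C_U = 1.59.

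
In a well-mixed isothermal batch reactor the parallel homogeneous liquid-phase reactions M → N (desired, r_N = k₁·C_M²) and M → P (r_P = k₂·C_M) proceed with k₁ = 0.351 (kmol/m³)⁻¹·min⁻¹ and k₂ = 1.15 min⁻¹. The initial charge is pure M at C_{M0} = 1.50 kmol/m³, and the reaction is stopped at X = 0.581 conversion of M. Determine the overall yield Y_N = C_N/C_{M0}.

C_M = C_{M0}(1−X) = 0.6285 kmol/m³.
Along a PFR/batch, dC_P/dC_M = −r_P/(r_N+r_P) = −k₂/(k₂+k₁·C_M).
Integrating from C_{M0} to C_M: C_P = (1.15/0.351)·ln[(1.15+0.351·1.50)/(1.15+0.351·0.629)] = 3.276·ln(1.676/1.371) = 0.6600 kmol/m³.
Then C_N = (C_{M0}−C_M) − C_P = 0.8715 − 0.6600 = 0.2115 kmol/m³.
Y_N = C_N/C_{M0} = 0.2115/1.50 = 0.141.

0.141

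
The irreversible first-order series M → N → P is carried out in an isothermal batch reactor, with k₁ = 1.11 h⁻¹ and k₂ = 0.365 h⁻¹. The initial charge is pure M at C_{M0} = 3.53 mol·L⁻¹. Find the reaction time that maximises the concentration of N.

For first-order series the maximum of C_N occurs at t_opt = ln(k₂/k₁)/(k₂−k₁).
= ln(0.365/1.11)/(0.365−1.11) = ln(0.3288)/-0.7450 = -1.112/-0.7450 = 1.49 h.

1.49 h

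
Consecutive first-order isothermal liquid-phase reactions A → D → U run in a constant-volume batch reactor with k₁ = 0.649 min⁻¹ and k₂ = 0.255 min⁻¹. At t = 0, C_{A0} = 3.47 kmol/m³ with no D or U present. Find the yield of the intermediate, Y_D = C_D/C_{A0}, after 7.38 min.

The intermediate concentration in a first-order A→B→C sequence is C_D = k₁C_{A0}(e^(−k₁t) − e^(−k₂t))/(k₂−k₁).
e^(−k₁t) = e^(−0.649×7.38) = e^(−4.790) = 0.008316; e^(−k₂t) = e^(−1.882) = 0.1523.
C_D = 0.649×3.47/(0.255−0.649) × (0.008316−0.1523) = (-5.716)×(-0.1440) = 0.8230 kmol/m³.
Y_D = C_D/C_{A0} = 0.8230/3.47 = 0.237.

0.237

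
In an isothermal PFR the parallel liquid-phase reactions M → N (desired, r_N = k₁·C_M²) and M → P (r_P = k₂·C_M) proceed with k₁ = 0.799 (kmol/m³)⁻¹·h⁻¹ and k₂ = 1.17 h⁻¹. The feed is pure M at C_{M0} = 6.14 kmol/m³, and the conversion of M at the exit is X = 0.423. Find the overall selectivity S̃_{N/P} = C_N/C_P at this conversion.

C_M = C_{M0}(1−X) = 3.543 kmol/m³.
Along a PFR/batch, dC_P/dC_M = −r_P/(r_N+r_P) = −k₂/(k₂+k₁·C_M).
Integrating from C_{M0} to C_M: C_P = (1.17/0.799)·ln[(1.17+0.799·6.14)/(1.17+0.799·3.54)] = 1.464·ln(6.076/4.001) = 0.6119 kmol/m³.
Then C_N = (C_{M0}−C_M) − C_P = 2.597 − 0.6119 = 1.985 kmol/m³.
S̃_{N/P} = C_N/C_P = 1.985/0.6119 = 3.24.

3.24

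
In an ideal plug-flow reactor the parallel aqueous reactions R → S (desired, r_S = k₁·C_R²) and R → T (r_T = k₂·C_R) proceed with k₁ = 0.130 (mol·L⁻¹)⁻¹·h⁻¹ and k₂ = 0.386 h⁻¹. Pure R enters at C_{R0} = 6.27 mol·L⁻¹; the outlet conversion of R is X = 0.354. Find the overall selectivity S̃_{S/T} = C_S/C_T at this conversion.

1.72

C_R = C_{R0}(1−X) = 4.050 mol·L⁻¹.
Along a PFR/batch, dC_T/dC_R = −r_T/(r_S+r_T) = −k₂/(k₂+k₁·C_R).
Integrating from C_{R0} to C_R: C_T = (0.386/0.130)·ln[(0.386+0.130·6.27)/(0.386+0.130·4.05)] = 2.969·ln(1.201/0.9126) = 0.8158 mol·L⁻¹.
Then C_S = (C_{R0}−C_R) − C_T = 2.220 − 0.8158 = 1.404 mol·L⁻¹.
S̃_{S/T} = C_S/C_T = 1.404/0.8158 = 1.72.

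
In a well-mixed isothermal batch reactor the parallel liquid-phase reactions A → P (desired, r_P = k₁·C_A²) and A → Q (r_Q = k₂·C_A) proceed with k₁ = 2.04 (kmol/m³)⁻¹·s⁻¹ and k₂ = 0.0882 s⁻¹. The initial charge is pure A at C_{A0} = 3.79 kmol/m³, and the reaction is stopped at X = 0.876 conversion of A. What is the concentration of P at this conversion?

C_A = C_{A0}(1−X) = 0.4700 kmol/m³.
Along a PFR/batch, dC_Q/dC_A = −r_Q/(r_P+r_Q) = −k₂/(k₂+k₁·C_A).
Integrating from C_{A0} to C_A: C_Q = (0.0882/2.04)·ln[(0.0882+2.04·3.79)/(0.0882+2.04·0.470)] = 0.04324·ln(7.820/1.047) = 0.08694 kmol/m³.
Then C_P = (C_{A0}−C_A) − C_Q = 3.320 − 0.08694 = 3.233 kmol/m³.

3.23 kmol/m³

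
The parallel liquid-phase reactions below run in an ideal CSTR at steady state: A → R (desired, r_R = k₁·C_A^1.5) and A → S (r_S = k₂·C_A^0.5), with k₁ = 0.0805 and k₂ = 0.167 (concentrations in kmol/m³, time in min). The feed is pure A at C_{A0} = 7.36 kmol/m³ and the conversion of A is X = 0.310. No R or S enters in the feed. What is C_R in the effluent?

1.62 kmol/m³

Exit C_A = C_{A0}(1−X) = 7.36×0.690 = 5.078 kmol/m³.
Rates in a CSTR are evaluated at the outlet concentration: r_R = 0.0805×5.078^1.5 = 0.9213, r_S = 0.167×5.078^0.5 = 0.3763.
Fraction of consumed A going to R: r_R/(r_R+r_S) = 0.7100.
C_R = 0.7100·C_{A0}·X = 0.7100×7.36×0.310 = 1.62 kmol/m³.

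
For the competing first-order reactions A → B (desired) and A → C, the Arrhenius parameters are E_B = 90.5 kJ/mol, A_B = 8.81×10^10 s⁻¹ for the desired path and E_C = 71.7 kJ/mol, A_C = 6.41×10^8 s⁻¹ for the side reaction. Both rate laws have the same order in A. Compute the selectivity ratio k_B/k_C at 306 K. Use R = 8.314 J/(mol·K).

0.0849

With equal orders, S_{B/C} = k_B/k_C = (A_B/A_C)·exp[(E_C−E_B)/(RT)].
(E_C−E_B)/(RT) = (71.7−90.5)×10³/(8.314×306) = -18800/2544 = -7.390.
k_B/k_C = (8.81×10^10/6.41×10^8)·exp(-7.390) = 137.4 × 6.176×10^-4 = 0.0849.
Since E_B > E_C, raising the temperature improves selectivity toward B.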